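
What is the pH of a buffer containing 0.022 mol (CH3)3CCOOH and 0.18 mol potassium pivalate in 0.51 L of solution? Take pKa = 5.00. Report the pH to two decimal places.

pH = 5.91

Using pH = pKa + log([base]/[acid]) with [base]/[acid] = 0.18/0.022:
pH = 5.00 + (+0.913) = 5.91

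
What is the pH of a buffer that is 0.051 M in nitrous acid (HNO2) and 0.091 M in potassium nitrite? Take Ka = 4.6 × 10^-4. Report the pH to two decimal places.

pKa = −log(4.6 × 10^-4) = 3.337
Using pH = pKa + log([base]/[acid]) with [base]/[acid] = 0.091/0.051:
pH = 3.337 + (+0.251) = 3.59

pH = 3.59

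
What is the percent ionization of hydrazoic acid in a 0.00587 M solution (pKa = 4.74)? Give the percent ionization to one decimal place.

HN3 ⇌ N3- + H+; let x = [H+] at equilibrium.
Ka = 10^(−4.74) = 1.82 × 10^-5
Ka = x²/(C₀ − x); solving the quadratic gives x = 3.18 × 10^-4 M.
% ionization = x/C₀ × 100% = 3.18 × 10^-4/0.00587 × 100% = 5.4%

5.4%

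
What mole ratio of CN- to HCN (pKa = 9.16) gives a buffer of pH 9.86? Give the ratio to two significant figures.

ratio = 5.0

pH = pKa + log(r) ⇒ log(r) = 9.86 − 9.16 = +0.70
r = [CN-]/[HCN] = 10^(+0.70) = 5.01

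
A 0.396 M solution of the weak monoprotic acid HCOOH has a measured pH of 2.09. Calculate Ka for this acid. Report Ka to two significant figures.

[H+] = 10^(-2.09) = 8.13 × 10^-3 M
At equilibrium [HA] = 0.396 − 8.13 × 10^-3 = 3.88 × 10^-1 M
Ka = [H+][A-]/[HA] = (8.13 × 10^-3)² / 3.88 × 10^-1 = 1.7 × 10^-4

Ka = 1.7 × 10^-4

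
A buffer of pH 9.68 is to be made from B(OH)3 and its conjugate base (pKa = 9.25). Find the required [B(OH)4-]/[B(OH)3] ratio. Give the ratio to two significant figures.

pH = pKa + log(r) ⇒ log(r) = 9.68 − 9.25 = +0.43
r = [B(OH)4-]/[B(OH)3] = 10^(+0.43) = 2.69

ratio = 2.7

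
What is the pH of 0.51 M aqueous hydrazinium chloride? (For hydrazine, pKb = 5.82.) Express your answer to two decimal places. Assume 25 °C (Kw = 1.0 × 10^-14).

N2H5+ is the conjugate acid of the weak base N2H4.
Kb = 10^(−5.82) = 1.51 × 10^-6
Ka = Kw/Kb = 1.0×10^-14 / 1.51 × 10^-6 = 6.62 × 10^-9
From the ICE table, Ka = [H+]²/(0.51 − [H+]) = 6.62 × 10^-9.
Assume [H+] ≪ 0.51: [H+] ≈ √(6.62 × 10^-9 × 0.51) = 5.81 × 10^-5 M
Check: 0.011% ionized — well under 5%, approximation valid.
pH = −log[H+] = −log(5.81 × 10^-5) = 4.24

pH = 4.24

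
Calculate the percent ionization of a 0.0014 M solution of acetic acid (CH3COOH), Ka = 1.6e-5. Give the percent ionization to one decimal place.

CH3COOH ⇌ CH3COO- + H+; let x = [H+] at equilibrium.
Ka = x²/(C₀ − x); solving the quadratic gives x = 1.42 × 10^-4 M.
% ionization = x/C₀ × 100% = 1.42 × 10^-4/0.0014 × 100% = 10.1%

10.1%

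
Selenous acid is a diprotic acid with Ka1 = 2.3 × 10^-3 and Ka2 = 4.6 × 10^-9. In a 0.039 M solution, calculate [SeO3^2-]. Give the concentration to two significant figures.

First ionization gives [H+] ≈ [HSeO3-] = 8.39 × 10^-3 M.
Second step: Ka2 = [H+][SeO3^2-]/[HSeO3-] ≈ [SeO3^2-] (since [H+] ≈ [HSeO3-]).
So [SeO3^2-] ≈ Ka2.

4.6 × 10^-9 M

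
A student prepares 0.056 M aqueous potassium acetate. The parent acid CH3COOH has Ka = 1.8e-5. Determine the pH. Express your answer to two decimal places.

CH3COO- is the conjugate base of the weak acid CH3COOH.
Kb = Kw/Ka = 1.0×10^-14 / 1.8 × 10^-5 = 5.56 × 10^-10
From the ICE table, Kb = [OH-]²/(0.056 − [OH-]) = 5.56 × 10^-10.
Assume [OH-] ≪ 0.056: [OH-] ≈ √(5.56 × 10^-10 × 0.056) = 5.58 × 10^-6 M
pOH = 5.25, so pH = 14.00 − pOH = 8.75

pH = 8.75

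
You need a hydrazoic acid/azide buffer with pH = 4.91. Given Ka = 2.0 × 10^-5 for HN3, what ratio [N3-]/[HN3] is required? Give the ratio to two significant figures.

ratio = 1.6

pKa = -log(2.0 × 10^-5) = 4.699
pH = pKa + log(r) ⇒ log(r) = 4.91 − 4.699 = +0.211
r = [N3-]/[HN3] = 10^(+0.211) = 1.63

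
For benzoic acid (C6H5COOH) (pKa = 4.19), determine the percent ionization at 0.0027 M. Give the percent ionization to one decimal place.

C6H5COOH ⇌ C6H5COO- + H+; let x = [H+] at equilibrium.
Ka = 10^(−4.19) = 6.46 × 10^-5
Ka = x²/(C₀ − x); solving the quadratic gives x = 3.87 × 10^-4 M.
Fraction ionized = 3.87 × 10^-4 / 0.0027 = 0.1433 → 14.3%

14.3%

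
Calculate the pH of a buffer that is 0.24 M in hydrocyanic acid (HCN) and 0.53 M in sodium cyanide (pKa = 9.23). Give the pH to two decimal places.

pH = pKa + log([A⁻]/[HA]) = 9.23 + log(0.53/0.24)
pH = 9.23 + (+0.344) = 9.57

pH = 9.57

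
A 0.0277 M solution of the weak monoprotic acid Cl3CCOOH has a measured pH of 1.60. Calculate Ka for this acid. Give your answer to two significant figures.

Ka = 2.4 × 10^-1

[H+] = 10^(-1.60) = 2.51 × 10^-2 M
At equilibrium [HA] = 0.0277 − 2.51 × 10^-2 = 2.60 × 10^-3 M
Ka = [H+][A-]/[HA] = (2.51 × 10^-2)² / 2.60 × 10^-3 = 2.4 × 10^-1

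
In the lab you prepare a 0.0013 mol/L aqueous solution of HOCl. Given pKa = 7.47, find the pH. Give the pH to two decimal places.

pH = 5.18

HOCl ⇌ OCl- + H+
Ka = 10^(−7.47) = 3.39 × 10^-8
Ka = x²/(0.0013 − x) = 3.39 × 10^-8
Neglecting x in the denominator: x = √(3.39 × 10^-8 × 0.0013) = 6.64 × 10^-6 M
Check: 0.51% ionized — well under 5%, approximation valid.
pH = −log[H+] = −log(6.64 × 10^-6) = 5.18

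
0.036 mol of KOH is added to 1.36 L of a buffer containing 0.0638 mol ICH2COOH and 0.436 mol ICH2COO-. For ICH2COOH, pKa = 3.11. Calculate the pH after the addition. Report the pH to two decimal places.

pH = 4.34

OH- converts ICH2COOH to ICH2COO-: ICH2COOH → 0.0278 mol, ICH2COO- → 0.472 mol.
Henderson–Hasselbalch with mole ratio 0.472/0.0278: pH = 3.11 + (+1.230)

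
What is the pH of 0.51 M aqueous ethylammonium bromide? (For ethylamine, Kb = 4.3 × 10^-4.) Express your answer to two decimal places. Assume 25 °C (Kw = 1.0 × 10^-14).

pH = 5.46

C2H5NH3+ is the conjugate acid of the weak base C2H5NH2.
Ka = Kw/Kb = 1.0×10^-14 / 4.3 × 10^-4 = 2.33 × 10^-11
From the ICE table, Ka = [H+]²/(0.51 − [H+]) = 2.33 × 10^-11.
Assume [H+] ≪ 0.51: [H+] ≈ √(2.33 × 10^-11 × 0.51) = 3.45 × 10^-6 M
Check: 0.00068% ionized — well under 5%, approximation valid.
pH = −log(3.45 × 10^-6) = 5.46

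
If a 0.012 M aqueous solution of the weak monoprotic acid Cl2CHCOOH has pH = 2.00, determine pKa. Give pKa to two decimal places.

[H+] = 10^(-2.00) = 1.00 × 10^-2 M
At equilibrium [HA] = 0.012 − 1.00 × 10^-2 = 2.00 × 10^-3 M
Ka = [H+][A-]/[HA] = (1.00 × 10^-2)² / 2.00 × 10^-3 = 5.00 × 10^-2
pKa = -log(5.00 × 10^-2) = 1.30

pKa = 1.30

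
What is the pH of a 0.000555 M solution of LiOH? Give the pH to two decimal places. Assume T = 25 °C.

LiOH is a strong base; [OH-] = 0.000555 M.
pOH = -log(0.000555) = 3.26
pH = 14.00 - 3.26 = 10.74

pH = 10.74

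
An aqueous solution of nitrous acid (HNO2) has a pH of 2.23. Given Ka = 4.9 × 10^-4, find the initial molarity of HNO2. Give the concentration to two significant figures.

[H+] = 10^(-2.23) = 5.89 × 10^-3 M = x
Ka = x²/(C₀ − x) ⇒ C₀ = x + x²/Ka
C₀ = 5.89 × 10^-3 + (5.89 × 10^-3)²/(4.9 × 10^-4) = 7.67 × 10^-2 M

C₀ = 7.7 × 10^-2 M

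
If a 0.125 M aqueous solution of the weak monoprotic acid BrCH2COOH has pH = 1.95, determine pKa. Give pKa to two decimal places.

pKa = 2.96

[H+] = 10^(-1.95) = 1.12 × 10^-2 M
At equilibrium [HA] = 0.125 − 1.12 × 10^-2 = 1.14 × 10^-1 M
Ka = [H+][A-]/[HA] = (1.12 × 10^-2)² / 1.14 × 10^-1 = 1.10 × 10^-3
pKa = -log(1.10 × 10^-3) = 2.96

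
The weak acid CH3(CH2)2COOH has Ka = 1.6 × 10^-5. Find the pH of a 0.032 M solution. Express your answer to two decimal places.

pH = 3.15

CH3(CH2)2COOH ⇌ CH3(CH2)2COO- + H+
Let x = [H+] at equilibrium. Ka = x²/(0.032 − x).
Since Ka ≪ C₀, x ≈ √(Ka·C₀) = 7.16 × 10^-4 M.
(x/C₀ = 2.2% < 5%, so the approximation holds.)
pH = −log(7.16 × 10^-4) = 3.15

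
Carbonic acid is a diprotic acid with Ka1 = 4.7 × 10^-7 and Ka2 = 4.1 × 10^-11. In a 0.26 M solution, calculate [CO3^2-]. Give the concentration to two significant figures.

4.1 × 10^-11 M

First ionization gives [H+] ≈ [HCO3-] = 3.50 × 10^-4 M.
Second step: Ka2 = [H+][CO3^2-]/[HCO3-] ≈ [CO3^2-] (since [H+] ≈ [HCO3-]).
So [CO3^2-] ≈ Ka2.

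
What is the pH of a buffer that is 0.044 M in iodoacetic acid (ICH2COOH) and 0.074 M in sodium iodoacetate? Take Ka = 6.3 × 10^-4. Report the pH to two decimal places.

pKa = −log(6.3 × 10^-4) = 3.201
Using pH = pKa + log([base]/[acid]) with [base]/[acid] = 0.074/0.044:
pH = 3.201 + (+0.226) = 3.43

pH = 3.43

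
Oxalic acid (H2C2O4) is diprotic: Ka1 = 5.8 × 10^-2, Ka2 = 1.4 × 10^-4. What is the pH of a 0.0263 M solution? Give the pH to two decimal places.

Ka1 ≫ Ka2, so treat the first dissociation as the only significant source of H+.
Ka1 = x²/(0.0263 − x) = 5.8 × 10^-2
Solving the quadratic: x = (−Ka1 + √(Ka1² + 4·Ka1·C₀))/2 = 1.96 × 10^-2 M
pH = −log(1.96 × 10^-2) = 1.71

pH = 1.71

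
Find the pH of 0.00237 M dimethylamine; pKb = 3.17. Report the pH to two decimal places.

pH = 10.99

(CH3)2NH + H2O ⇌ (CH3)2NH2+ + OH-
Kb = 10^(−3.17) = 6.76 × 10^-4
Let x = [OH-] at equilibrium. Kb = x²/(0.00237 − x).
Here C₀/Kb ≈ 3.51, so the small-x approximation fails. Use the quadratic:
x = (−Kb + √(Kb² + 4·Kb·C₀))/2 = 9.72 × 10^-4 M
pOH = 3.01, so pH = 14.00 − pOH = 10.99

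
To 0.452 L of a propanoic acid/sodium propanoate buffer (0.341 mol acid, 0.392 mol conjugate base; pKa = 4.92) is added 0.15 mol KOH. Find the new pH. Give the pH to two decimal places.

pH = 5.37

OH- converts CH3CH2COOH to CH3CH2COO-: CH3CH2COOH → 0.191 mol, CH3CH2COO- → 0.542 mol.
Henderson–Hasselbalch with mole ratio 0.542/0.191: pH = 4.92 + (+0.453)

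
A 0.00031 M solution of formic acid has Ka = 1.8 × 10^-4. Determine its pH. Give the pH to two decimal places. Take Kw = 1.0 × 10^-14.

pH = 3.79

HCOOH ⇌ HCOO- + H+
Let x = [H+] at equilibrium. Ka = x²/(0.00031 − x).
x is not negligible relative to C₀; solve x² + 0.00018·x − 5.58e-08 = 0.
x = (−Ka + √(Ka² + 4·Ka·C₀))/2 = 1.63 × 10^-4 M
pH = −log(1.63 × 10^-4) = 3.79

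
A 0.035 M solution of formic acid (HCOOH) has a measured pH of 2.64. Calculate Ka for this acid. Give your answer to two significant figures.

[H+] = 10^(-2.64) = 2.29 × 10^-3 M
At equilibrium [HA] = 0.035 − 2.29 × 10^-3 = 3.27 × 10^-2 M
Ka = [H+][A-]/[HA] = (2.29 × 10^-3)² / 3.27 × 10^-2 = 1.6 × 10^-4

Ka = 1.6 × 10^-4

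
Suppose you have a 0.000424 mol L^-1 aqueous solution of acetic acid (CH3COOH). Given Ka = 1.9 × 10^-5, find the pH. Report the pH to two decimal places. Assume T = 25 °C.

pH = 4.09

CH3COOH ⇌ CH3COO- + H+
From the ICE table, Ka = [H+]²/(0.000424 − [H+]) = 1.9 × 10^-5.
Here C₀/Ka ≈ 22.3, so the small-[H+] approximation fails. Use the quadratic:
[H+] = [−1.9e-05 + √(1.9e-05² + 3.22e-08)]/2 = 8.08 × 10^-5 M
pH = −log(8.08 × 10^-5) = 4.09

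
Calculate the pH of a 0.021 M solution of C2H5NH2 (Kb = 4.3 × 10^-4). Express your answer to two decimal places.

C2H5NH2 + H2O ⇌ C2H5NH3+ + OH-
Kb = x²/(0.021 − x) = 4.3 × 10^-4
The 5% rule fails; solving x² + Kb·x − Kb·C₀ = 0 exactly:
x = [−0.00043 + √(0.00043² + 3.61e-05)]/2 = 2.80 × 10^-3 M
pOH = 2.55, so pH = 14.00 − pOH = 11.45

pH = 11.45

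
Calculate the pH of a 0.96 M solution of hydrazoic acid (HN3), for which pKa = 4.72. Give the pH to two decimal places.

pH = 2.37

HN3 ⇌ N3- + H+
Ka = 10^(−4.72) = 1.91 × 10^-5
Ka = [H+]²/(0.96 − [H+]) = 1.91 × 10^-5
Neglecting [H+] in the denominator: [H+] = √(1.91 × 10^-5 × 0.96) = 4.28 × 10^-3 M
([H+]/C₀ = 0.45% < 5%, so the approximation holds.)
pH = −log(4.28 × 10^-3) = 2.37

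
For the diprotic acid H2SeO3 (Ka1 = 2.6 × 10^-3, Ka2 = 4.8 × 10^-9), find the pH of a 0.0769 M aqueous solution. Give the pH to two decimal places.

pH = 1.89

Since Ka1 ≫ Ka2, the first ionization dominates [H+].
Ka1 = x²/(0.0769 − x) = 2.6 × 10^-3
Solving the quadratic: x = (−Ka1 + √(Ka1² + 4·Ka1·C₀))/2 = 1.29 × 10^-2 M
pH = −log(1.29 × 10^-2) = 1.89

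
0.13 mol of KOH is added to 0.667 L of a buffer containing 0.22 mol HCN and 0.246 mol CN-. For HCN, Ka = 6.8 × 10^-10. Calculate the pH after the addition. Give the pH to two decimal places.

pH = 9.79

OH- converts HCN to CN-: HCN → 0.09 mol, CN- → 0.376 mol.
pKa = −log(6.8 × 10^-10) = 9.167
pH = pKa + log([A⁻]/[HA]) = 9.167 + log(0.376/0.09) = 9.167 +0.621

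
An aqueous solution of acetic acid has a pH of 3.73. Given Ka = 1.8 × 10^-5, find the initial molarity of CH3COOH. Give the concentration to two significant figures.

C₀ = 2.1 × 10^-3 M

[H+] = 10^(-3.73) = 1.86 × 10^-4 M = x
Ka = x²/(C₀ − x) ⇒ C₀ = x + x²/Ka
C₀ = 1.86 × 10^-4 + (1.86 × 10^-4)²/(1.8 × 10^-5) = 2.11 × 10^-3 M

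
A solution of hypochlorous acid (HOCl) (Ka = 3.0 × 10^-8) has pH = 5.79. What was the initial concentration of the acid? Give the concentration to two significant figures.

C₀ = 8.9 × 10^-5 M

[H+] = 10^(-5.79) = 1.62 × 10^-6 M = x
Ka = x²/(C₀ − x) ⇒ C₀ = x + x²/Ka
C₀ = 1.62 × 10^-6 + (1.62 × 10^-6)²/(3.0 × 10^-8) = 8.91 × 10^-5 M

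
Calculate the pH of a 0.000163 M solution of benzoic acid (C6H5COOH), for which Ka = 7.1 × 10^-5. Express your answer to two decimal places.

C6H5COOH ⇌ C6H5COO- + H+
From the ICE table, Ka = [H+]²/(0.000163 − [H+]) = 7.1 × 10^-5.
Here C₀/Ka ≈ 2.3, so the small-[H+] approximation fails. Use the quadratic:
[H+] = (−Ka + √(Ka² + 4·Ka·C₀))/2 = 7.78 × 10^-5 M
pH = −log[H+] = −log(7.78 × 10^-5) = 4.11

pH = 4.11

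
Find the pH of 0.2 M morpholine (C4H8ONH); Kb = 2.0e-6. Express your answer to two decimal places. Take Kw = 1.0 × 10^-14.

C4H8ONH + H2O ⇌ C4H8ONH2+ + OH-
From the ICE table, Kb = x²/(0.2 − x) = 2.0 × 10^-6.
Since Kb ≪ C₀, x ≈ √(Kb·C₀) = 6.32 × 10^-4 M.
Check: 0.32% ionized — well under 5%, approximation valid.
pOH = 3.20, so pH = 14.00 − pOH = 10.80

pH = 10.80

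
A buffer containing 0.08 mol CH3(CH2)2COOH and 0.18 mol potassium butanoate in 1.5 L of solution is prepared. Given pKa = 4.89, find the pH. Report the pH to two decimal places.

pH = 5.24

Henderson–Hasselbalch: pH = pKa + log([CH3(CH2)2COO-]/[CH3(CH2)2COOH]) = 4.89 + log(0.18/0.08)
pH = 4.89 + (+0.352) = 5.24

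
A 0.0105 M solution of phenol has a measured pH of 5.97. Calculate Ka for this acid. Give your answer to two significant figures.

Ka = 1.1 × 10^-10

[H+] = 10^(-5.97) = 1.07 × 10^-6 M
At equilibrium [HA] = 0.0105 − 1.07 × 10^-6 = 1.05 × 10^-2 M
Ka = [H+][A-]/[HA] = (1.07 × 10^-6)² / 1.05 × 10^-2 = 1.1 × 10^-10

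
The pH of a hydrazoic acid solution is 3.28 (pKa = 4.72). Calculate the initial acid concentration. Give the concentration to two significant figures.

C₀ = 1.5 × 10^-2 M

[H+] = 10^(-3.28) = 5.25 × 10^-4 M = x
Ka = 10^(−4.72) = 1.91 × 10^-5
Ka = x²/(C₀ − x) ⇒ C₀ = x + x²/Ka
C₀ = 5.25 × 10^-4 + (5.25 × 10^-4)²/(1.91 × 10^-5) = 1.50 × 10^-2 M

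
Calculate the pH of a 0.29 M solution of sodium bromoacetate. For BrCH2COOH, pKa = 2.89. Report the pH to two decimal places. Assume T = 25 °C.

pH = 8.18

BrCH2COO- is the conjugate base of the weak acid BrCH2COOH.
Ka = 10^(−2.89) = 1.29 × 10^-3
Kb = Kw/Ka = 1.0×10^-14 / 1.29 × 10^-3 = 7.75 × 10^-12
Let x = [OH-] at equilibrium. Kb = x²/(0.29 − x).
Neglecting x in the denominator: x = √(7.75 × 10^-12 × 0.29) = 1.50 × 10^-6 M
(x/C₀ = 0.00052% < 5%, so the approximation holds.)
pOH = 5.82, so pH = 14.00 − pOH = 8.18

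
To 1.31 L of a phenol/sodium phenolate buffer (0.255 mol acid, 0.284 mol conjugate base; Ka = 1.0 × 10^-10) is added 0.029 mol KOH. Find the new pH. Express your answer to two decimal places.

After neutralization: n(C6H5OH) = 0.226 mol, n(C6H5O-) = 0.313 mol.
pKa = −log(1.0 × 10^-10) = 10.000
pH = pKa + log([A⁻]/[HA]) = 10.000 + log(0.313/0.226) = 10.000 +0.141

pH = 10.14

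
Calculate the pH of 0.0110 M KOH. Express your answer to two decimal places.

KOH is a strong base; [OH-] = 0.011 M.
pOH = -log(0.011) = 1.96
pH = 14.00 - 1.96 = 12.04

pH = 12.04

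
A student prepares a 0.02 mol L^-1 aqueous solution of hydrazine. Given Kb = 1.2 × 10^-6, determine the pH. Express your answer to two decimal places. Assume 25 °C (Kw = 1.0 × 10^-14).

N2H4 + H2O ⇌ N2H5+ + OH-
From the ICE table, Kb = [OH-]²/(0.02 − [OH-]) = 1.2 × 10^-6.
Since Kb ≪ C₀, [OH-] ≈ √(Kb·C₀) = 1.55 × 10^-4 M.
Check: 0.77% ionized — well under 5%, approximation valid.
pOH = −log(1.55 × 10^-4) = 3.81; pH = 14.00 − 3.81 = 10.19

pH = 10.19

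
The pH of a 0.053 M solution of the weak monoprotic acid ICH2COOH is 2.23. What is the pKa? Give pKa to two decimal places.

[H+] = 10^(-2.23) = 5.89 × 10^-3 M
At equilibrium [HA] = 0.053 − 5.89 × 10^-3 = 4.71 × 10^-2 M
Ka = [H+][A-]/[HA] = (5.89 × 10^-3)² / 4.71 × 10^-2 = 7.37 × 10^-4
pKa = -log(7.37 × 10^-4) = 3.13

pKa = 3.13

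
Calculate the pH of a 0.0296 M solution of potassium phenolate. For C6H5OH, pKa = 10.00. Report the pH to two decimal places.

pH = 11.22

C6H5O- is the conjugate base of the weak acid C6H5OH.
Ka = 10^(−10.00) = 1.00 × 10^-10
Kb = Kw/Ka = 1.0×10^-14 / 1.00 × 10^-10 = 1.00 × 10^-4
Let x = [OH-] at equilibrium. Kb = x²/(0.0296 − x).
Here C₀/Kb ≈ 296, so the small-x approximation fails. Use the quadratic:
x = (−Kb + √(Kb² + 4·Kb·C₀))/2 = 1.67 × 10^-3 M
pOH = −log(1.67 × 10^-3) = 2.78; pH = 14.00 − 2.78 = 11.22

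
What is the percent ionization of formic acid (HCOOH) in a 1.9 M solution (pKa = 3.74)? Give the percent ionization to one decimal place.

1.0%

HCOOH ⇌ HCOO- + H+; let x = [H+] at equilibrium.
Ka = 10^(−3.74) = 1.82 × 10^-4
x ≈ √(Ka·C₀) = √(1.82 × 10^-4 × 1.9) = 1.86 × 10^-2 M
% ionization = x/C₀ × 100% = 1.86 × 10^-2/1.9 × 100% = 1.0%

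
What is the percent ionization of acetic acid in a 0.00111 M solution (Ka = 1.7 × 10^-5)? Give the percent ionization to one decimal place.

CH3COOH ⇌ CH3COO- + H+; let x = [H+] at equilibrium.
Solve x² + 1.7e-05x − 1.89e-08 = 0 → x = 1.29 × 10^-4 M
Fraction ionized = 1.29 × 10^-4 / 0.00111 = 0.1162 → 11.6%

11.6%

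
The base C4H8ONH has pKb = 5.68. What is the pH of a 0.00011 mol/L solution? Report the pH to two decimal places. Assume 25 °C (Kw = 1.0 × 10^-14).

C4H8ONH + H2O ⇌ C4H8ONH2+ + OH-
Kb = 10^(−5.68) = 2.09 × 10^-6
Kb = [OH-]²/(0.00011 − [OH-]) = 2.09 × 10^-6
The 5% rule fails; solving [OH-]² + Kb·[OH-] − Kb·C₀ = 0 exactly:
[OH-] = (−Kb + √(Kb² + 4·Kb·C₀))/2 = 1.42 × 10^-5 M
pOH = 4.85, so pH = 14.00 − pOH = 9.15

pH = 9.15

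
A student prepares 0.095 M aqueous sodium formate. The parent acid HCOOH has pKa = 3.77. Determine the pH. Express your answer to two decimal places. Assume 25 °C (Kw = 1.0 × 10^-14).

HCOO- is the conjugate base of the weak acid HCOOH.
Ka = 10^(−3.77) = 1.70 × 10^-4
Kb = Kw/Ka = 1.0×10^-14 / 1.70 × 10^-4 = 5.88 × 10^-11
Let x = [OH-] at equilibrium. Kb = x²/(0.095 − x).
Assume x ≪ 0.095: x ≈ √(5.88 × 10^-11 × 0.095) = 2.36 × 10^-6 M
Check: 0.0025% ionized — well under 5%, approximation valid.
pOH = 5.63, so pH = 14.00 − pOH = 8.37

pH = 8.37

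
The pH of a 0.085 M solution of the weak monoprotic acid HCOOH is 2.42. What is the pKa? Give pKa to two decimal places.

pKa = 3.75

[H+] = 10^(-2.42) = 3.80 × 10^-3 M
At equilibrium [HA] = 0.085 − 3.80 × 10^-3 = 8.12 × 10^-2 M
Ka = [H+][A-]/[HA] = (3.80 × 10^-3)² / 8.12 × 10^-2 = 1.78 × 10^-4
pKa = -log(1.78 × 10^-4) = 3.75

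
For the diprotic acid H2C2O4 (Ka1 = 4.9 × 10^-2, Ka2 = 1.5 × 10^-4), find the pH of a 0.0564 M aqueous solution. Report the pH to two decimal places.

pH = 1.47

Ka1 ≫ Ka2, so treat the first dissociation as the only significant source of H+.
Ka1 = x²/(0.0564 − x) = 4.9 × 10^-2
Solving the quadratic: x = (−Ka1 + √(Ka1² + 4·Ka1·C₀))/2 = 3.35 × 10^-2 M
pH = −log(3.35 × 10^-2) = 1.47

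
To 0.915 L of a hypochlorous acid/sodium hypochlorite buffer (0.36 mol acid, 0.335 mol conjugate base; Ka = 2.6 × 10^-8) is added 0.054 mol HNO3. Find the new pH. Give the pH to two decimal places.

After neutralization: n(HOCl) = 0.414 mol, n(OCl-) = 0.281 mol.
pKa = −log(2.6 × 10^-8) = 7.585
Henderson–Hasselbalch with mole ratio 0.281/0.414: pH = 7.585 + (-0.168)

pH = 7.42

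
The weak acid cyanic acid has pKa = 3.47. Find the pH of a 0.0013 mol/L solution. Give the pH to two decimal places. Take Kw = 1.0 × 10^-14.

HOCN ⇌ OCN- + H+
Ka = 10^(−3.47) = 3.39 × 10^-4
From the ICE table, Ka = [H+]²/(0.0013 − [H+]) = 3.39 × 10^-4.
The 5% rule fails; solving [H+]² + Ka·[H+] − Ka·C₀ = 0 exactly:
[H+] = [−0.000339 + √(0.000339² + 1.76e-06)]/2 = 5.16 × 10^-4 M
pH = −log[H+] = −log(5.16 × 10^-4) = 3.29

pH = 3.29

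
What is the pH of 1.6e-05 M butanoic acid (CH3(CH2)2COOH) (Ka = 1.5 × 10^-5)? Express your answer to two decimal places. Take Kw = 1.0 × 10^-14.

CH3(CH2)2COOH ⇌ CH3(CH2)2COO- + H+
Let x = [H+] at equilibrium. Ka = x²/(1.6e-05 − x).
x is not negligible relative to C₀; solve x² + 1.5e-05·x − 2.4e-10 = 0.
x = [−1.5e-05 + √(1.5e-05² + 9.6e-10)]/2 = 9.71 × 10^-6 M
pH = −log[H+] = −log(9.71 × 10^-6) = 5.01

pH = 5.01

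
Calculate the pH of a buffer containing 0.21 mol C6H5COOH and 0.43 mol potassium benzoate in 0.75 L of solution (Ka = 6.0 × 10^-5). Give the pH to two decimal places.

pH = 4.53

pKa = −log(6.0 × 10^-5) = 4.222
pH = pKa + log([A⁻]/[HA]) = 4.222 + log(0.43/0.21)
pH = 4.222 + (+0.311) = 4.53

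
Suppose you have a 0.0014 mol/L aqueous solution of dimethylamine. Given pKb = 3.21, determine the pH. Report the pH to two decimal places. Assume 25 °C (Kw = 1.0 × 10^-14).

(CH3)2NH + H2O ⇌ (CH3)2NH2+ + OH-
Kb = 10^(−3.21) = 6.17 × 10^-4
From the ICE table, Kb = x²/(0.0014 − x) = 6.17 × 10^-4.
The 5% rule fails; solving x² + Kb·x − Kb·C₀ = 0 exactly:
x = (−Kb + √(Kb² + 4·Kb·C₀))/2 = 6.71 × 10^-4 M
pOH = −log(6.71 × 10^-4) = 3.17; pH = 14.00 − 3.17 = 10.83

pH = 10.83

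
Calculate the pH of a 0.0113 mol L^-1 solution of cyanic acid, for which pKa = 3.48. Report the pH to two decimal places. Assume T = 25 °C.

pH = 2.75

HOCN ⇌ OCN- + H+
Ka = 10^(−3.48) = 3.31 × 10^-4
From the ICE table, Ka = [H+]²/(0.0113 − [H+]) = 3.31 × 10^-4.
The 5% rule fails; solving [H+]² + Ka·[H+] − Ka·C₀ = 0 exactly:
[H+] = (−Ka + √(Ka² + 4·Ka·C₀))/2 = 1.78 × 10^-3 M
pH = −log(1.78 × 10^-3) = 2.75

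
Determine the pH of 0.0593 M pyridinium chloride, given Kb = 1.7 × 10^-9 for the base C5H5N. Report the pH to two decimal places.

pH = 3.23

C5H5NH+ is the conjugate acid of the weak base C5H5N.
Ka = Kw/Kb = 1.0×10^-14 / 1.7 × 10^-9 = 5.88 × 10^-6
Ka = [H+]²/(0.0593 − [H+]) = 5.88 × 10^-6
Assume [H+] ≪ 0.0593: [H+] ≈ √(5.88 × 10^-6 × 0.0593) = 5.90 × 10^-4 M
Check: 1% ionized — well under 5%, approximation valid.
pH = −log[H+] = −log(5.90 × 10^-4) = 3.23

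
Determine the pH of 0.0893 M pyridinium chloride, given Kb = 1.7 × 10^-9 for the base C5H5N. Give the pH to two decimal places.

pH = 3.14

C5H5NH+ is the conjugate acid of the weak base C5H5N.
Ka = Kw/Kb = 1.0×10^-14 / 1.7 × 10^-9 = 5.88 × 10^-6
From the ICE table, Ka = [H+]²/(0.0893 − [H+]) = 5.88 × 10^-6.
Assume [H+] ≪ 0.0893: [H+] ≈ √(5.88 × 10^-6 × 0.0893) = 7.25 × 10^-4 M
([H+]/C₀ = 0.81% < 5%, so the approximation holds.)
pH = −log(7.25 × 10^-4) = 3.14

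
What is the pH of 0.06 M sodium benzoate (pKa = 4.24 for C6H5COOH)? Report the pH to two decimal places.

pH = 8.51

C6H5COO- is the conjugate base of the weak acid C6H5COOH.
Ka = 10^(−4.24) = 5.75 × 10^-5
Kb = Kw/Ka = 1.0×10^-14 / 5.75 × 10^-5 = 1.74 × 10^-10
Kb = [OH-]²/(0.06 − [OH-]) = 1.74 × 10^-10
Assume [OH-] ≪ 0.06: [OH-] ≈ √(1.74 × 10^-10 × 0.06) = 3.23 × 10^-6 M
pOH = 5.49, so pH = 14.00 − pOH = 8.51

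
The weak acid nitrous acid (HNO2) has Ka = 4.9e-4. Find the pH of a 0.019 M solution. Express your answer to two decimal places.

pH = 2.55

HNO2 ⇌ NO2- + H+
From the ICE table, Ka = [H+]²/(0.019 − [H+]) = 4.9 × 10^-4.
[H+] is not negligible relative to C₀; solve [H+]² + 0.00049·[H+] − 9.31e-06 = 0.
[H+] = [−0.00049 + √(0.00049² + 3.72e-05)]/2 = 2.82 × 10^-3 M
pH = −log(2.82 × 10^-3) = 2.55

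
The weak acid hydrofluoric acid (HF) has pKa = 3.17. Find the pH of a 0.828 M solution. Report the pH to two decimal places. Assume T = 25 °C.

pH = 1.63

HF ⇌ F- + H+
Ka = 10^(−3.17) = 6.76 × 10^-4
From the ICE table, Ka = [H+]²/(0.828 − [H+]) = 6.76 × 10^-4.
Assume [H+] ≪ 0.828: [H+] ≈ √(6.76 × 10^-4 × 0.828) = 2.37 × 10^-2 M
pH = −log[H+] = −log(2.37 × 10^-2) = 1.63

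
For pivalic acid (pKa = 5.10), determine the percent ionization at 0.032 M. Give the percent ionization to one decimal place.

1.6%

(CH3)3CCOOH ⇌ (CH3)3CCOO- + H+; let x = [H+] at equilibrium.
Ka = 10^(−5.10) = 7.94 × 10^-6
x ≈ √(Ka·C₀) = √(7.94 × 10^-6 × 0.032) = 5.04 × 10^-4 M
% ionization = x/C₀ × 100% = 5.04 × 10^-4/0.032 × 100% = 1.6%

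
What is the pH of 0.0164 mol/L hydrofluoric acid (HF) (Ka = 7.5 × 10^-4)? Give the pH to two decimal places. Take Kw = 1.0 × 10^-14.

pH = 2.50

HF ⇌ F- + H+
Ka = [H+]²/(0.0164 − [H+]) = 7.5 × 10^-4
[H+] is not negligible relative to C₀; solve [H+]² + 0.00075·[H+] − 1.23e-05 = 0.
[H+] = [−0.00075 + √(0.00075² + 4.92e-05)]/2 = 3.15 × 10^-3 M
pH = −log(3.15 × 10^-3) = 2.50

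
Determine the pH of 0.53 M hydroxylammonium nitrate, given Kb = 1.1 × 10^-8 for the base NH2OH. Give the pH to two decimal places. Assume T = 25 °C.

pH = 3.16

NH3OH+ is the conjugate acid of the weak base NH2OH.
Ka = Kw/Kb = 1.0×10^-14 / 1.1 × 10^-8 = 9.09 × 10^-7
From the ICE table, Ka = x²/(0.53 − x) = 9.09 × 10^-7.
Neglecting x in the denominator: x = √(9.09 × 10^-7 × 0.53) = 6.94 × 10^-4 M
Check: 0.13% ionized — well under 5%, approximation valid.
pH = −log(6.94 × 10^-4) = 3.16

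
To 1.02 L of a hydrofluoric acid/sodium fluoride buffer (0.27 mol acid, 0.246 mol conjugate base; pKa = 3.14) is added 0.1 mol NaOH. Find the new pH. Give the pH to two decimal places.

OH- converts HF to F-: HF → 0.17 mol, F- → 0.346 mol.
Henderson–Hasselbalch with mole ratio 0.346/0.17: pH = 3.14 + (+0.309)

pH = 3.45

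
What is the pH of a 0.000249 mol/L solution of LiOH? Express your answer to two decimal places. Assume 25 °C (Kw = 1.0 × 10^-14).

pH = 10.40

LiOH is a strong base; [OH-] = 0.000249 M.
pOH = -log(0.000249) = 3.60
pH = 14.00 - 3.60 = 10.40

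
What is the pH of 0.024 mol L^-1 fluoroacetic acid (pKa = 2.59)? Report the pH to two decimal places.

pH = 2.18

FCH2COOH ⇌ FCH2COO- + H+
Ka = 10^(−2.59) = 2.57 × 10^-3
Ka = x²/(0.024 − x) = 2.57 × 10^-3
x is not negligible relative to C₀; solve x² + 0.00257·x − 6.17e-05 = 0.
x = (−Ka + √(Ka² + 4·Ka·C₀))/2 = 6.67 × 10^-3 M
pH = −log[H+] = −log(6.67 × 10^-3) = 2.18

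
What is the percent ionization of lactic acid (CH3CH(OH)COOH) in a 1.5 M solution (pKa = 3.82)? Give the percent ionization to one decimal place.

CH3CH(OH)COOH ⇌ CH3CH(OH)COO- + H+; let x = [H+] at equilibrium.
Ka = 10^(−3.82) = 1.51 × 10^-4
x ≈ √(Ka·C₀) = √(1.51 × 10^-4 × 1.5) = 1.50 × 10^-2 M
% ionization = x/C₀ × 100% = 1.50 × 10^-2/1.5 × 100% = 1.0%

1.0%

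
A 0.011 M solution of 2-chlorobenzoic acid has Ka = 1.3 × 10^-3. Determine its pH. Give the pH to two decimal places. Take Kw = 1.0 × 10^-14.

ClC6H4COOH ⇌ ClC6H4COO- + H+
Ka = [H+]²/(0.011 − [H+]) = 1.3 × 10^-3
[H+] is not negligible relative to C₀; solve [H+]² + 0.0013·[H+] − 1.43e-05 = 0.
[H+] = [−0.0013 + √(0.0013² + 5.72e-05)]/2 = 3.19 × 10^-3 M
pH = −log(3.19 × 10^-3) = 2.50

pH = 2.50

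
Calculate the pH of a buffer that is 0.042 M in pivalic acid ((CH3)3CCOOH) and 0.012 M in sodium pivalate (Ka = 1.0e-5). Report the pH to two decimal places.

pH = 4.46

pKa = −log(1.0 × 10^-5) = 5.000
pH = pKa + log([A⁻]/[HA]) = 5.000 + log(0.012/0.042)
pH = 5.000 + (-0.544) = 4.46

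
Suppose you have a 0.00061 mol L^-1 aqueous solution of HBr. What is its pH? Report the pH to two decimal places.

pH = 3.21

HBr is a strong acid and dissociates completely, so [H+] = 0.00061 M.
pH = -log(0.00061) = 3.21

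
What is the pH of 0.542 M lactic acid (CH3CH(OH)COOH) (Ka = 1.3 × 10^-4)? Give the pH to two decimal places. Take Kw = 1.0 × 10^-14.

pH = 2.08

CH3CH(OH)COOH ⇌ CH3CH(OH)COO- + H+
From the ICE table, Ka = x²/(0.542 − x) = 1.3 × 10^-4.
Since Ka ≪ C₀, x ≈ √(Ka·C₀) = 8.39 × 10^-3 M.
pH = −log(8.39 × 10^-3) = 2.08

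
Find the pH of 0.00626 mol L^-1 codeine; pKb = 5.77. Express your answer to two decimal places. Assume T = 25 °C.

pH = 10.01

C18H21NO3 + H2O ⇌ C18H22NO3+ + OH-
Kb = 10^(−5.77) = 1.70 × 10^-6
Kb = x²/(0.00626 − x) = 1.70 × 10^-6
Neglecting x in the denominator: x = √(1.70 × 10^-6 × 0.00626) = 1.03 × 10^-4 M
pOH = 3.99, so pH = 14.00 − pOH = 10.01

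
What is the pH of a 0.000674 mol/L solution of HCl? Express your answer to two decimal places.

pH = 3.17

HCl is a strong acid and dissociates completely, so [H+] = 0.000674 M.
pH = -log(0.000674) = 3.17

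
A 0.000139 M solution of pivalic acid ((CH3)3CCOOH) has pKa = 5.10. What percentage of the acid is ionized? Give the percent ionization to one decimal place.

(CH3)3CCOOH ⇌ (CH3)3CCOO- + H+; let x = [H+] at equilibrium.
Ka = 10^(−5.10) = 7.94 × 10^-6
Ka = x²/(C₀ − x); solving the quadratic gives x = 2.95 × 10^-5 M.
% ionization = x/C₀ × 100% = 2.95 × 10^-5/0.000139 × 100% = 21.2%

21.2%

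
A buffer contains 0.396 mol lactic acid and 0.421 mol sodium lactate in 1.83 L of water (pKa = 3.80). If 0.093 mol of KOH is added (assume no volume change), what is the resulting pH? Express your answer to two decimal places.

After neutralization: n(CH3CH(OH)COOH) = 0.303 mol, n(CH3CH(OH)COO-) = 0.514 mol.
pH = pKa + log([A⁻]/[HA]) = 3.80 + log(0.514/0.303) = 3.80 +0.230

pH = 4.03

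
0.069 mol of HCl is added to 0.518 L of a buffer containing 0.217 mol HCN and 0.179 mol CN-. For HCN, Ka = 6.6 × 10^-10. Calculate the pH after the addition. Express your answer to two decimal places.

After neutralization: n(HCN) = 0.286 mol, n(CN-) = 0.11 mol.
pKa = −log(6.6 × 10^-10) = 9.180
pH = pKa + log(n_CN-/n_HCN) = 9.180 + log(0.11/0.286) = 9.180 + (-0.415)

pH = 8.77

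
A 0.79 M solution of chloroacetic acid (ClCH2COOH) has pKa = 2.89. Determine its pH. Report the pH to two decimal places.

pH = 1.50

ClCH2COOH ⇌ ClCH2COO- + H+
Ka = 10^(−2.89) = 1.29 × 10^-3
From the ICE table, Ka = [H+]²/(0.79 − [H+]) = 1.29 × 10^-3.
Since Ka ≪ C₀, [H+] ≈ √(Ka·C₀) = 3.19 × 10^-2 M.
([H+]/C₀ = 4% < 5%, so the approximation holds.)
pH = −log(3.19 × 10^-2) = 1.50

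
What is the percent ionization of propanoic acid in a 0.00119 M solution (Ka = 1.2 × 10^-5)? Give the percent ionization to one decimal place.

9.6%

CH3CH2COOH ⇌ CH3CH2COO- + H+; let x = [H+] at equilibrium.
Solve x² + 1.2e-05x − 1.43e-08 = 0 → x = 1.14 × 10^-4 M
Fraction ionized = 1.14 × 10^-4 / 0.00119 = 0.0958 → 9.6%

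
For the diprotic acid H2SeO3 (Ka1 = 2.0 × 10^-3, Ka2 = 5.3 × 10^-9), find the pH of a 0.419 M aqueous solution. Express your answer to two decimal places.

Since Ka1 ≫ Ka2, the first ionization dominates [H+].
Ka1 = x²/(0.419 − x) = 2.0 × 10^-3
Solving the quadratic: x = (−Ka1 + √(Ka1² + 4·Ka1·C₀))/2 = 2.80 × 10^-2 M
pH = −log(2.80 × 10^-2) = 1.55

pH = 1.55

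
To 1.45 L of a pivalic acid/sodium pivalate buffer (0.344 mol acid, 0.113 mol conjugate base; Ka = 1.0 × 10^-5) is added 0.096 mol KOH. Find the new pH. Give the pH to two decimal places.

pH = 4.93

OH- converts (CH3)3CCOOH to (CH3)3CCOO-: (CH3)3CCOOH → 0.248 mol, (CH3)3CCOO- → 0.209 mol.
pKa = −log(1.0 × 10^-5) = 5.000
pH = pKa + log([A⁻]/[HA]) = 5.000 + log(0.209/0.248) = 5.000 -0.074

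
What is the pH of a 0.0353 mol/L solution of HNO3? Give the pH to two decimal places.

pH = 1.45

HNO3 is a strong acid and dissociates completely, so [H+] = 0.0353 M.
pH = -log(0.0353) = 1.45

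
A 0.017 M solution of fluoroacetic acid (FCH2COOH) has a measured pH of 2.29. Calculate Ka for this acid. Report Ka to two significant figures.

Ka = 2.2 × 10^-3

[H+] = 10^(-2.29) = 5.13 × 10^-3 M
At equilibrium [HA] = 0.017 − 5.13 × 10^-3 = 1.19 × 10^-2 M
Ka = [H+][A-]/[HA] = (5.13 × 10^-3)² / 1.19 × 10^-2 = 2.2 × 10^-3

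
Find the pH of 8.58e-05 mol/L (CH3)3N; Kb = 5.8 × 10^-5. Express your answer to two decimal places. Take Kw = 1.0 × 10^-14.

(CH3)3N + H2O ⇌ (CH3)3NH+ + OH-
Kb = [OH-]²/(8.58e-05 − [OH-]) = 5.8 × 10^-5
Here C₀/Kb ≈ 1.48, so the small-[OH-] approximation fails. Use the quadratic:
[OH-] = [−5.8e-05 + √(5.8e-05² + 1.99e-08)]/2 = 4.73 × 10^-5 M
pOH = 4.33, so pH = 14.00 − pOH = 9.67

pH = 9.67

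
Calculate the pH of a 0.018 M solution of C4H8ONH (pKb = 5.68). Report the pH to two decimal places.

pH = 10.29

C4H8ONH + H2O ⇌ C4H8ONH2+ + OH-
Kb = 10^(−5.68) = 2.09 × 10^-6
Kb = [OH-]²/(0.018 − [OH-]) = 2.09 × 10^-6
Since Kb ≪ C₀, [OH-] ≈ √(Kb·C₀) = 1.94 × 10^-4 M.
pOH = −log(1.94 × 10^-4) = 3.71; pH = 14.00 − 3.71 = 10.29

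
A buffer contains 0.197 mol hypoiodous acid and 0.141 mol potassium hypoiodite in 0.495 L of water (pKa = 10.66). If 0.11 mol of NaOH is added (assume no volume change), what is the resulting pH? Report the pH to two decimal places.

After neutralization: n(HOI) = 0.087 mol, n(OI-) = 0.251 mol.
pH = pKa + log(n_OI-/n_HOI) = 10.66 + log(0.251/0.087) = 10.66 + (+0.460)

pH = 11.12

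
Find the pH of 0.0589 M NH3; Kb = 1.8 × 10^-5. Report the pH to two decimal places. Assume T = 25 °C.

NH3 + H2O ⇌ NH4+ + OH-
Kb = x²/(0.0589 − x) = 1.8 × 10^-5
Since Kb ≪ C₀, x ≈ √(Kb·C₀) = 1.03 × 10^-3 M.
pOH = 2.99, so pH = 14.00 − pOH = 11.01

pH = 11.01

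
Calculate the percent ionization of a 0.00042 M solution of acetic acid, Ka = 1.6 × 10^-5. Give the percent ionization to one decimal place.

CH3COOH ⇌ CH3COO- + H+; let x = [H+] at equilibrium.
Solve x² + 1.6e-05x − 6.72e-09 = 0 → x = 7.44 × 10^-5 M
Fraction ionized = 7.44 × 10^-5 / 0.00042 = 0.1771 → 17.7%

17.7%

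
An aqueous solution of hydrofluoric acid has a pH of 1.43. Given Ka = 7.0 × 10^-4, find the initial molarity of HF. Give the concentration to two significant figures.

[H+] = 10^(-1.43) = 3.72 × 10^-2 M = x
Ka = x²/(C₀ − x) ⇒ C₀ = x + x²/Ka
C₀ = 3.72 × 10^-2 + (3.72 × 10^-2)²/(7.0 × 10^-4) = 2.01 M

C₀ = 2.0 M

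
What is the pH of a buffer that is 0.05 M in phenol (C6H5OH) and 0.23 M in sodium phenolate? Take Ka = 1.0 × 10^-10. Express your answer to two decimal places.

pKa = −log(1.0 × 10^-10) = 10.000
pH = pKa + log([A⁻]/[HA]) = 10.000 + log(0.23/0.05)
pH = 10.000 + (+0.663) = 10.66

pH = 10.66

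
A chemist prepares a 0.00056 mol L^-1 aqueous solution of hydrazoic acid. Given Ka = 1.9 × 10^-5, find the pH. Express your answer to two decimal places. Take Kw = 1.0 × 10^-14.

pH = 4.03

HN3 ⇌ N3- + H+
Let x = [H+] at equilibrium. Ka = x²/(0.00056 − x).
Here C₀/Ka ≈ 29.5, so the small-x approximation fails. Use the quadratic:
x = (−Ka + √(Ka² + 4·Ka·C₀))/2 = 9.41 × 10^-5 M
pH = −log[H+] = −log(9.41 × 10^-5) = 4.03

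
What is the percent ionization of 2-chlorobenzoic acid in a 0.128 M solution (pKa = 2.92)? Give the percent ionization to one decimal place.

ClC6H4COOH ⇌ ClC6H4COO- + H+; let x = [H+] at equilibrium.
Ka = 10^(−2.92) = 1.20 × 10^-3
Solve x² + 0.0012x − 0.000154 = 0 → x = 1.18 × 10^-2 M
% ionization = x/C₀ × 100% = 1.18 × 10^-2/0.128 × 100% = 9.2%

9.2%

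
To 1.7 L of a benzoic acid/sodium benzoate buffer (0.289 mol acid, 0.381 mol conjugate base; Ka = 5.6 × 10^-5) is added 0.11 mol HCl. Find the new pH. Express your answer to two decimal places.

Added H+ converts C6H5COO- to C6H5COOH: C6H5COOH → 0.399 mol, C6H5COO- → 0.271 mol.
pKa = −log(5.6 × 10^-5) = 4.252
pH = pKa + log(n_C6H5COO-/n_C6H5COOH) = 4.252 + log(0.271/0.399) = 4.252 + (-0.168)

pH = 4.08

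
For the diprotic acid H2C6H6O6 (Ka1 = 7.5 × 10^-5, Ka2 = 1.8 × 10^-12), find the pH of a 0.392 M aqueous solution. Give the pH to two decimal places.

Ka1 ≫ Ka2, so treat the first dissociation as the only significant source of H+.
Ka1 = x²/(0.392 − x) = 7.5 × 10^-5
x ≈ √(7.5 × 10^-5 × 0.392) = 5.42 × 10^-3 M
pH = −log(5.42 × 10^-3) = 2.27

pH = 2.27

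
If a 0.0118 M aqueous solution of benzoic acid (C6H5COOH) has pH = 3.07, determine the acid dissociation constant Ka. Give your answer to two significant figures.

[H+] = 10^(-3.07) = 8.51 × 10^-4 M
At equilibrium [HA] = 0.0118 − 8.51 × 10^-4 = 1.09 × 10^-2 M
Ka = [H+][A-]/[HA] = (8.51 × 10^-4)² / 1.09 × 10^-2 = 6.6 × 10^-5

Ka = 6.6 × 10^-5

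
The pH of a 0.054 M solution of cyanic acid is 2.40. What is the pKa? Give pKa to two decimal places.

pKa = 3.50

[H+] = 10^(-2.40) = 3.98 × 10^-3 M
At equilibrium [HA] = 0.054 − 3.98 × 10^-3 = 5.00 × 10^-2 M
Ka = [H+][A-]/[HA] = (3.98 × 10^-3)² / 5.00 × 10^-2 = 3.17 × 10^-4
pKa = -log(3.17 × 10^-4) = 3.50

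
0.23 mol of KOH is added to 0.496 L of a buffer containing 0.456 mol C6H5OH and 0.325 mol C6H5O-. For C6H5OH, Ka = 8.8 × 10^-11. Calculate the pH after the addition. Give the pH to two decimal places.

OH- converts C6H5OH to C6H5O-: C6H5OH → 0.226 mol, C6H5O- → 0.555 mol.
pKa = −log(8.8 × 10^-11) = 10.056
pH = pKa + log(n_C6H5O-/n_C6H5OH) = 10.056 + log(0.555/0.226) = 10.056 + (+0.390)

pH = 10.45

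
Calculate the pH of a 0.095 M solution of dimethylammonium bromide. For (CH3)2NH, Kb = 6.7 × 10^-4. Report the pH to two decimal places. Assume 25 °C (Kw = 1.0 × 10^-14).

(CH3)2NH2+ is the conjugate acid of the weak base (CH3)2NH.
Ka = Kw/Kb = 1.0×10^-14 / 6.7 × 10^-4 = 1.49 × 10^-11
Ka = [H+]²/(0.095 − [H+]) = 1.49 × 10^-11
Neglecting [H+] in the denominator: [H+] = √(1.49 × 10^-11 × 0.095) = 1.19 × 10^-6 M
([H+]/C₀ = 0.0013% < 5%, so the approximation holds.)
pH = −log(1.19 × 10^-6) = 5.92

pH = 5.92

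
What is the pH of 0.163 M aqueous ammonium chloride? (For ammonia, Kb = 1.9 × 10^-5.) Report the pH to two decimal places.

pH = 5.03

NH4+ is the conjugate acid of the weak base NH3.
Ka = Kw/Kb = 1.0×10^-14 / 1.9 × 10^-5 = 5.26 × 10^-10
Ka = [H+]²/(0.163 − [H+]) = 5.26 × 10^-10
Assume [H+] ≪ 0.163: [H+] ≈ √(5.26 × 10^-10 × 0.163) = 9.26 × 10^-6 M
Check: 0.0057% ionized — well under 5%, approximation valid.
pH = −log(9.26 × 10^-6) = 5.03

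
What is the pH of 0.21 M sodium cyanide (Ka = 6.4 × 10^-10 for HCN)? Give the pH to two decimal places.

pH = 11.26

CN- is the conjugate base of the weak acid HCN.
Kb = Kw/Ka = 1.0×10^-14 / 6.4 × 10^-10 = 1.56 × 10^-5
Kb = x²/(0.21 − x) = 1.56 × 10^-5
Neglecting x in the denominator: x = √(1.56 × 10^-5 × 0.21) = 1.81 × 10^-3 M
Check: 0.86% ionized — well under 5%, approximation valid.
pOH = 2.74, so pH = 14.00 − pOH = 11.26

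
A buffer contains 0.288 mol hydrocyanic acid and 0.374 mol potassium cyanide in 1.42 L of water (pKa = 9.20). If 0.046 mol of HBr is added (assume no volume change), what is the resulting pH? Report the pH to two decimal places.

pH = 9.19

After neutralization: n(HCN) = 0.334 mol, n(CN-) = 0.328 mol.
pH = pKa + log(n_CN-/n_HCN) = 9.20 + log(0.328/0.334) = 9.20 + (-0.008)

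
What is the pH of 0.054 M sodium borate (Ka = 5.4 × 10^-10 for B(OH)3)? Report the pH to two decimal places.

pH = 11.00

B(OH)4- is the conjugate base of the weak acid B(OH)3.
Kb = Kw/Ka = 1.0×10^-14 / 5.4 × 10^-10 = 1.85 × 10^-5
From the ICE table, Kb = [OH-]²/(0.054 − [OH-]) = 1.85 × 10^-5.
Assume [OH-] ≪ 0.054: [OH-] ≈ √(1.85 × 10^-5 × 0.054) = 9.99 × 10^-4 M
pOH = 3.00, so pH = 14.00 − pOH = 11.00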